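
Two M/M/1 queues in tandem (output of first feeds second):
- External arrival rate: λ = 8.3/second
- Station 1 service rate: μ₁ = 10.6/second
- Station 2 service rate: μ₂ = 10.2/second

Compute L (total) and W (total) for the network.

By Jackson's theorem, each station behaves as independent M/M/1.
Station 1: ρ₁ = 8.3/10.6 = 0.7830, L₁ = ρ₁/(1-ρ₁) = λ/(μ₁-λ) = 8.3/2.30 = 3.6087
Station 2: ρ₂ = 8.3/10.2 = 0.8137, L₂ = ρ₂/(1-ρ₂) = λ/(μ₂-λ) = 8.3/1.90 = 4.3684
Total: L = L₁ + L₂ = 3.6087 + 4.3684 = 7.9771
W = L/λ = 7.9771/8.3 = 0.9611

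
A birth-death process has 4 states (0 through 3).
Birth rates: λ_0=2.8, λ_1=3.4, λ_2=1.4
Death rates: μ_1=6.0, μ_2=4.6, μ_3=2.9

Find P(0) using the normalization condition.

Ratios P(n)/P(0) = (λ₀···λₙ₋₁)/(μ₁···μₙ):
P(1)/P(0) = (2.8)/(6.0) = 0.4667
P(2)/P(0) = (2.8×3.4)/(6.0×4.6) = 0.3449
P(3)/P(0) = (2.8×3.4×1.4)/(6.0×4.6×2.9) = 0.1665

Normalization: ∑ P(n) = 1
P(0) × (1.0000 + 0.4667 + 0.3449 + 0.1665) = 1
P(0) × 1.9781 = 1
P(0) = 1/1.9781 = 0.5055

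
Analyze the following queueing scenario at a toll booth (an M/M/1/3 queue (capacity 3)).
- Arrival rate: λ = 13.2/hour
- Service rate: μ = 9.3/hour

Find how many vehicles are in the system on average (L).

ρ = λ/μ = 13.2/9.3 = 1.41935
P₀ = (1-ρ)/(1-ρ^(K+1)) = (1-1.41935)/(1-1.41935^4) = -0.4193/-3.0584 = 0.1371
P_K = P₀×ρ^K = 0.13711 × 1.41935^3 = 0.13711 × 2.8594 = 0.3921
L = ρ[1 - (K+1)ρ^K + Kρ^(K+1)] / [(1-ρ)(1-ρ^(K+1))]
L = 1.41935 × (1 - 4×2.85936 + 3×4.05843) / ((1 - 1.41935) × (1 - 4.05843)) = 1.9232 vehicles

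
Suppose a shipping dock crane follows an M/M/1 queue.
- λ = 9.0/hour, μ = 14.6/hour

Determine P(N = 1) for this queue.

ρ = λ/μ = 9.0/14.6 = 0.61644
P(n) = (1-ρ)ρⁿ
P(1) = (1-0.61644) × 0.61644^1
P(1) = 0.38356 × 0.61644
P(1) = 0.2364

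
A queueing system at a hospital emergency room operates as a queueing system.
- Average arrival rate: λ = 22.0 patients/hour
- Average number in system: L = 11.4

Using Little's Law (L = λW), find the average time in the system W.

Little's Law: L = λW, so W = L/λ
W = 11.4/22.0 = 0.5182 hours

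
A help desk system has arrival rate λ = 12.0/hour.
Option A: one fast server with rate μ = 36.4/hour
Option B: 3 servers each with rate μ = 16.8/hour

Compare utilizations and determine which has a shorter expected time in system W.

Option A: single server μ = 36.4 (M/M/1)
  ρ_A = 12.0/36.4 = 0.3297
  W_A = 1/(μ-λ) = 1/(36.4-12.0) = 1/24.40 = 0.04098

Option B: 3 servers μ = 16.8 (M/M/3)
  ρ_B = λ/(cμ) = 12.0/(3×16.8) = 0.2381
  Offered load a = λ/μ = cρ = 12.0/16.8 = 0.7143
  P₀ = [ Σₙ₌₀^2 aⁿ/n! + a^3/(3!(1-ρ)) ]⁻¹
  Σ = a^0/0! + a^1/1! + a^2/2! = 1.0000 + 0.7143 + 0.2551 = 1.9694
  a^3/(3!(1-ρ)) = 0.36443/(6 × 0.76190) = 0.07972
  P₀ = 1/(1.9694 + 0.07972) = 0.4880
  Lq = P₀·a^3·ρ / (3!(1-ρ)²) = 0.4880 × 0.3644 × 0.2381 / (6 × 0.5805) = 0.01216
  Wq_B = Lq/λ = 0.0121576/12.0 = 0.0010131
  W_B = Wq_B + 1/μ = 0.0010131 + 0.059524 = 0.06054

Since W_A = 0.04098 < W_B = 0.06054, Option A (single fast server) has the shorter time in system.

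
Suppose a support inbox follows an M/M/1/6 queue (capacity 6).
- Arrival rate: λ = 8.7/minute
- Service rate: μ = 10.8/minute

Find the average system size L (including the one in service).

ρ = λ/μ = 8.7/10.8 = 0.80556
P₀ = (1-ρ)/(1-ρ^(K+1)) = (1-0.80556)/(1-0.80556^7) = 0.1944/0.7799 = 0.2493
P_K = P₀×ρ^K = 0.2493 × 0.80556^6 = 0.2493 × 0.2733 = 0.06813
L = ρ[1 - (K+1)ρ^K + Kρ^(K+1)] / [(1-ρ)(1-ρ^(K+1))]
L = 0.80556 × (1 - 7×0.273267 + 6×0.220133) / ((1 - 0.80556) × (1 - 0.220133)) = 2.1671 emails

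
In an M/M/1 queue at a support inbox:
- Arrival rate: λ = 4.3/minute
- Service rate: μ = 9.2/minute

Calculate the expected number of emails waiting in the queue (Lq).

ρ = λ/μ = 4.3/9.2 = 0.4674
For M/M/1: Lq = λ²/(μ(μ-λ))
Lq = 18.49/(9.2 × 4.90)
Lq = 0.4102 emails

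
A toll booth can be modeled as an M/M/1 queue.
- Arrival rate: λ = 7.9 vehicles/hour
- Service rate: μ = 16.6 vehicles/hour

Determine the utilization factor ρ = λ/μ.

Server utilization: ρ = λ/μ
ρ = 7.9/16.6 = 0.4759
The server is busy 47.59% of the time.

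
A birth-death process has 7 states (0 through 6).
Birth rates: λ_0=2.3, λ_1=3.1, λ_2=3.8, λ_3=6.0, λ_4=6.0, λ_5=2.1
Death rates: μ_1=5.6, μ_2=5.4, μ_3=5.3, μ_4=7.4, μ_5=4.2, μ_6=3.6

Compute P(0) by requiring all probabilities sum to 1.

Ratios P(n)/P(0) = (λ₀···λₙ₋₁)/(μ₁···μₙ):
P(1)/P(0) = (2.3)/(5.6) = 0.41071
P(2)/P(0) = (2.3×3.1)/(5.6×5.4) = 0.23578
P(3)/P(0) = (2.3×3.1×3.8)/(5.6×5.4×5.3) = 0.16905
P(4)/P(0) = (2.3×3.1×3.8×6.0)/(5.6×5.4×5.3×7.4) = 0.13707
P(5)/P(0) = (2.3×3.1×3.8×6.0×6.0)/(5.6×5.4×5.3×7.4×4.2) = 0.19581
P(6)/P(0) = (2.3×3.1×3.8×6.0×6.0×2.1)/(5.6×5.4×5.3×7.4×4.2×3.6) = 0.11422

Normalization: ∑ P(n) = 1
P(0) × (1.0000 + 0.41071 + 0.23578 + 0.16905 + 0.13707 + 0.19581 + 0.11422) = 1
P(0) × 2.2626 = 1
P(0) = 1/2.2626 = 0.4420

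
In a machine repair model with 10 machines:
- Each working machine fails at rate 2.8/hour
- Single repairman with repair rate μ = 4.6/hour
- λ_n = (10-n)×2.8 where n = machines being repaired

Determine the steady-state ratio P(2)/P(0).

P(2)/P(0) = ∏_{i=0}^{2-1} λ_i/μ_{i+1}
= (10-0)×2.8/4.6 × (10-1)×2.8/4.6
= 33.3459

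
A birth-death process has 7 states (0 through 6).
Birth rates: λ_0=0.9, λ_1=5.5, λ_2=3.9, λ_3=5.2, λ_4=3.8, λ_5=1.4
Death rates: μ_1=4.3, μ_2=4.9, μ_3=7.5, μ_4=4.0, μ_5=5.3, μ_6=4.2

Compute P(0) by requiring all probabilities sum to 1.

Ratios P(n)/P(0) = (λ₀···λₙ₋₁)/(μ₁···μₙ):
P(1)/P(0) = (0.9)/(4.3) = 0.20930
P(2)/P(0) = (0.9×5.5)/(4.3×4.9) = 0.23493
P(3)/P(0) = (0.9×5.5×3.9)/(4.3×4.9×7.5) = 0.12216
P(4)/P(0) = (0.9×5.5×3.9×5.2)/(4.3×4.9×7.5×4.0) = 0.15881
P(5)/P(0) = (0.9×5.5×3.9×5.2×3.8)/(4.3×4.9×7.5×4.0×5.3) = 0.11387
P(6)/P(0) = (0.9×5.5×3.9×5.2×3.8×1.4)/(4.3×4.9×7.5×4.0×5.3×4.2) = 0.037955

Normalization: ∑ P(n) = 1
P(0) × (1.0000 + 0.20930 + 0.23493 + 0.12216 + 0.15881 + 0.11387 + 0.037955) = 1
P(0) × 1.8770 = 1
P(0) = 1/1.8770 = 0.5328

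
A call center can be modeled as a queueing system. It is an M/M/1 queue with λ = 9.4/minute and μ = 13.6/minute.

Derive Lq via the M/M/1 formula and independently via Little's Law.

Method 1 (direct): Lq = λ²/(μ(μ-λ)) = 88.36/(13.6 × 4.20) = 1.5469

Method 2 (Little's Law):
W = 1/(μ-λ) = 1/4.20 = 0.238095
Wq = W - 1/μ = 0.238095 - 0.0735294 = 0.164566
Lq = λWq = 9.4 × 0.164566 = 1.5469 ✔ (matches Method 1)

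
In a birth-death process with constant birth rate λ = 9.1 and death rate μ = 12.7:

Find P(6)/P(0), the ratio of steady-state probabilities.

For constant rates: P(n)/P(0) = (λ/μ)^n
P(6)/P(0) = (9.1/12.7)^6 = 0.7165^6 = 0.1353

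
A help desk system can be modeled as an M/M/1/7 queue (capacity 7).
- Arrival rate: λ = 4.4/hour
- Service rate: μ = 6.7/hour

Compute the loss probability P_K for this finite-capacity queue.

ρ = λ/μ = 4.4/6.7 = 0.65672
P₀ = (1-ρ)/(1-ρ^(K+1)) = (1-0.65672)/(1-0.65672^8) = 0.3433/0.9654 = 0.3556
P_K = P₀×ρ^K = 0.3556 × 0.65672^7 = 0.3556 × 0.05268 = 0.01873
Blocking probability = 1.87%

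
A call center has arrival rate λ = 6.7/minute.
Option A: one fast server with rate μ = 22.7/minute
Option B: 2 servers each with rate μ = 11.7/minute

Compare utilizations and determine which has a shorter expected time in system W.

Option A: single server μ = 22.7 (M/M/1)
  ρ_A = 6.7/22.7 = 0.2952
  W_A = 1/(μ-λ) = 1/(22.7-6.7) = 1/16.00 = 0.06250

Option B: 2 servers μ = 11.7 (M/M/2)
  ρ_B = λ/(cμ) = 6.7/(2×11.7) = 0.2863
  Offered load a = λ/μ = cρ = 6.7/11.7 = 0.5726
  P₀ = [ Σₙ₌₀^1 aⁿ/n! + a^2/(2!(1-ρ)) ]⁻¹
  Σ = a^0/0! + a^1/1! = 1.0000 + 0.5726 = 1.5726
  a^2/(2!(1-ρ)) = 0.3279/(2 × 0.7137) = 0.2297
  P₀ = 1/(1.5726 + 0.2297) = 0.5548
  Lq = P₀·a^2·ρ / (2!(1-ρ)²) = 0.55482 × 0.32793 × 0.28632 / (2 × 0.50933) = 0.05114
  Wq_B = Lq/λ = 0.05114/6.7 = 0.007633
  W_B = Wq_B + 1/μ = 0.007633 + 0.08547 = 0.09310

Since W_A = 0.06250 < W_B = 0.09310, Option A (single fast server) has the shorter time in system.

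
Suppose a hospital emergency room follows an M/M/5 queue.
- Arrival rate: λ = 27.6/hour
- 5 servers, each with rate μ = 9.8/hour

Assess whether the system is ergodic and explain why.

Stability requires ρ = λ/(cμ) < 1
ρ = 27.6/(5 × 9.8) = 27.6/49.00 = 0.5633
Since 0.5633 < 1, the system is STABLE.
The servers are busy 56.33% of the time.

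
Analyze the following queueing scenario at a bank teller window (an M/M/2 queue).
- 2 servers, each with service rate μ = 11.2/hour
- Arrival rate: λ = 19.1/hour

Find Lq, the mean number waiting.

Traffic intensity: ρ = λ/(cμ) = 19.1/(2×11.2) = 0.8527
Since ρ = 0.8527 < 1, system is stable.
Offered load a = λ/μ = cρ = 19.1/11.2 = 1.7054
P₀ = [ Σₙ₌₀^1 aⁿ/n! + a^2/(2!(1-ρ)) ]⁻¹
Σ = a^0/0! + a^1/1! = 1.0000 + 1.7054 = 2.7054
a^2/(2!(1-ρ)) = 2.9082/(2 × 0.14732) = 9.8704
P₀ = 1/(2.7054 + 9.8704) = 0.07952
Lq = P₀·a^2·ρ / (2!(1-ρ)²) = 0.0795181 × 2.90824 × 0.852679 / (2 × 0.0217036) = 4.5428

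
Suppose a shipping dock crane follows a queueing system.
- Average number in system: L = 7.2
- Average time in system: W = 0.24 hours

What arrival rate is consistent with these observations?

Little's Law: L = λW, so λ = L/W
λ = 7.2/0.24 = 30.0000 containers/hour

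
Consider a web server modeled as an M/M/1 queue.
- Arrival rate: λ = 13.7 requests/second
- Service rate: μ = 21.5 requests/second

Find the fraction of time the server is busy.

Server utilization: ρ = λ/μ
ρ = 13.7/21.5 = 0.6372
The server is busy 63.72% of the time.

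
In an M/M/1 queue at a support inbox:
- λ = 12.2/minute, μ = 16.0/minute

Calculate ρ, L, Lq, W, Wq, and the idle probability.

Step 1: ρ = λ/μ = 12.2/16.0 = 0.7625
Step 2: L = λ/(μ-λ) = 12.2/3.80 = 3.2105
Step 3: Lq = λ²/(μ(μ-λ)) = 148.84/(16.0×3.80) = 2.4480
Step 4: W = 1/(μ-λ) = 1/3.80 = 0.263158
Step 5: Wq = λ/(μ(μ-λ)) = 12.2/(16.0×3.80) = 0.2007
Step 6: P(0) = 1-ρ = 0.2375
Verify: L = λW = 12.2×0.263158 = 3.2105 ✔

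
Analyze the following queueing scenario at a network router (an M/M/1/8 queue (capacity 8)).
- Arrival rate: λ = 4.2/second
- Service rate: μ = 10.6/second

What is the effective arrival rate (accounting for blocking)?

ρ = λ/μ = 4.2/10.6 = 0.39623
P₀ = (1-ρ)/(1-ρ^(K+1)) = (1-0.39623)/(1-0.39623^9) = 0.6038/0.9998 = 0.6039
P_K = P₀×ρ^K = 0.6039 × 0.39623^8 = 0.6039 × 0.0006075 = 0.0003669
λ_eff = λ(1-P_K) = 4.2 × (1 - 0.0003669) = 4.2 × 0.999633 = 4.1985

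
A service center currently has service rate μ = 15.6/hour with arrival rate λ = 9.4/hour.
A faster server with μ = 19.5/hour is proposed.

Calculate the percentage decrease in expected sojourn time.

System 1: ρ₁ = 9.4/15.6 = 0.6026, W₁ = 1/(15.6-9.4) = 0.16129
System 2: ρ₂ = 9.4/19.5 = 0.4821, W₂ = 1/(19.5-9.4) = 0.099010
Improvement: (W₁-W₂)/W₁ = (0.16129-0.099010)/0.16129 = 38.61%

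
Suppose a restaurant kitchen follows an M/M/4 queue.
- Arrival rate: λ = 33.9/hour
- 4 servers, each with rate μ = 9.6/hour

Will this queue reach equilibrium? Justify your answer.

Stability requires ρ = λ/(cμ) < 1
ρ = 33.9/(4 × 9.6) = 33.9/38.40 = 0.8828
Since 0.8828 < 1, the system is STABLE.
The servers are busy 88.28% of the time.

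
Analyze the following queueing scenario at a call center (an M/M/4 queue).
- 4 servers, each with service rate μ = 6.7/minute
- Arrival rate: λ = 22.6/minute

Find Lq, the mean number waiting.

Traffic intensity: ρ = λ/(cμ) = 22.6/(4×6.7) = 0.8433
Since ρ = 0.8433 < 1, system is stable.
Offered load a = λ/μ = cρ = 22.6/6.7 = 3.3731
P₀ = [ Σₙ₌₀^3 aⁿ/n! + a^4/(4!(1-ρ)) ]⁻¹
Σ = a^0/0! + a^1/1! + a^2/2! + a^3/3! = 1.00000 + 3.37313 + 5.68902 + 6.39661 = 16.4588
a^4/(4!(1-ρ)) = 129.4597/(24 × 0.1567164) = 34.4198
P₀ = 1/(16.4588 + 34.4198) = 0.01965
Lq = P₀·a^4·ρ / (4!(1-ρ)²) = 0.019655 × 129.4597 × 0.84328 / (24 × 0.024560) = 3.6403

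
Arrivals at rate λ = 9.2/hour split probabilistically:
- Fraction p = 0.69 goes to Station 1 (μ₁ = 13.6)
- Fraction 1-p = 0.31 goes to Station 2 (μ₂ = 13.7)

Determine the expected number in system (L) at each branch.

Effective rates: λ₁ = 9.2×0.69 = 6.348, λ₂ = 9.2×0.31 = 2.852
Station 1: ρ₁ = 6.348/13.6 = 0.46676, L₁ = ρ₁/(1-ρ₁) = 0.46676/(1-0.46676) = 0.8753
Station 2: ρ₂ = 2.852/13.7 = 0.2082, L₂ = ρ₂/(1-ρ₂) = 0.2082/(1-0.2082) = 0.2629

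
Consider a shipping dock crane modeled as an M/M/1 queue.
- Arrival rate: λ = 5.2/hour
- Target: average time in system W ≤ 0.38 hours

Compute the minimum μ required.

For M/M/1: W = 1/(μ-λ)
Need W ≤ 0.38, so 1/(μ-λ) ≤ 0.38
μ - λ ≥ 1/0.38 = 2.6316
μ ≥ 5.2 + 2.6316 = 7.8316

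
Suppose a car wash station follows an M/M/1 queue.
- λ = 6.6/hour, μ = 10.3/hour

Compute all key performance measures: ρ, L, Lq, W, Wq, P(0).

Step 1: ρ = λ/μ = 6.6/10.3 = 0.6408
Step 2: L = λ/(μ-λ) = 6.6/3.70 = 1.7838
Step 3: Lq = λ²/(μ(μ-λ)) = 43.56/(10.3×3.70) = 1.1430
Step 4: W = 1/(μ-λ) = 1/3.70 = 0.27027
Step 5: Wq = λ/(μ(μ-λ)) = 6.6/(10.3×3.70) = 0.1732
Step 6: P(0) = 1-ρ = 0.3592
Verify: L = λW = 6.6×0.27027 = 1.7838 ✔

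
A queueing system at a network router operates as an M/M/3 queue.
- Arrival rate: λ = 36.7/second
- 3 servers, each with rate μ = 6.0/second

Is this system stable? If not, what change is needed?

Stability requires ρ = λ/(cμ) < 1
ρ = 36.7/(3 × 6.0) = 36.7/18.00 = 2.0389
Since 2.0389 ≥ 1, the system is UNSTABLE.
Need c > λ/μ = 36.7/6.0 = 6.12.
Minimum servers needed: c = 7.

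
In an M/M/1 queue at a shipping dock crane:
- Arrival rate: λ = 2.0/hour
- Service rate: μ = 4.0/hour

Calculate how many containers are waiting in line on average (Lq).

ρ = λ/μ = 2.0/4.0 = 0.5000
For M/M/1: Lq = λ²/(μ(μ-λ))
Lq = 4.00/(4.0 × 2.00)
Lq = 0.5000 containers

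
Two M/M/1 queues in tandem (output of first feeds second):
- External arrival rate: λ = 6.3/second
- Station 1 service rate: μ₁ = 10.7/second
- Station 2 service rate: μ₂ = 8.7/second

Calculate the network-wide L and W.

By Jackson's theorem, each station behaves as independent M/M/1.
Station 1: ρ₁ = 6.3/10.7 = 0.5888, L₁ = ρ₁/(1-ρ₁) = λ/(μ₁-λ) = 6.3/4.40 = 1.4318
Station 2: ρ₂ = 6.3/8.7 = 0.7241, L₂ = ρ₂/(1-ρ₂) = λ/(μ₂-λ) = 6.3/2.40 = 2.6250
Total: L = L₁ + L₂ = 1.4318 + 2.6250 = 4.0568
W = L/λ = 4.0568/6.3 = 0.6439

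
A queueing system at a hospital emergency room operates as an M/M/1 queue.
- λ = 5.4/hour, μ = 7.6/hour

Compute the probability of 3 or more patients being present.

ρ = λ/μ = 5.4/7.6 = 0.7105
P(N ≥ n) = ρⁿ
P(N ≥ 3) = 0.7105^3
P(N ≥ 3) = 0.3587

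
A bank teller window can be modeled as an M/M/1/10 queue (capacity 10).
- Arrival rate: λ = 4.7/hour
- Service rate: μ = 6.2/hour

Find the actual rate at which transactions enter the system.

ρ = λ/μ = 4.7/6.2 = 0.758065
P₀ = (1-ρ)/(1-ρ^(K+1)) = (1-0.758065)/(1-0.758065^11) = 0.2419/0.9525 = 0.2540
P_K = P₀×ρ^K = 0.2540 × 0.758065^10 = 0.2540 × 0.06267 = 0.01592
λ_eff = λ(1-P_K) = 4.7 × (1 - 0.01592) = 4.7 × 0.98408 = 4.6252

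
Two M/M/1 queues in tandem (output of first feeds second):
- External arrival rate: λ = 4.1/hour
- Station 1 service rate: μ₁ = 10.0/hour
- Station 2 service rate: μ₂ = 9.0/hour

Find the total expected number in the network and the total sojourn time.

By Jackson's theorem, each station behaves as independent M/M/1.
Station 1: ρ₁ = 4.1/10.0 = 0.4100, L₁ = ρ₁/(1-ρ₁) = λ/(μ₁-λ) = 4.1/5.90 = 0.6949
Station 2: ρ₂ = 4.1/9.0 = 0.4556, L₂ = ρ₂/(1-ρ₂) = λ/(μ₂-λ) = 4.1/4.90 = 0.8367
Total: L = L₁ + L₂ = 0.6949 + 0.8367 = 1.5316
W = L/λ = 1.5316/4.1 = 0.3736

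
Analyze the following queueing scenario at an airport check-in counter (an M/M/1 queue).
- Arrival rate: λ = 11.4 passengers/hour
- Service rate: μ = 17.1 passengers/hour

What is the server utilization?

Server utilization: ρ = λ/μ
ρ = 11.4/17.1 = 0.6667
The server is busy 66.67% of the time.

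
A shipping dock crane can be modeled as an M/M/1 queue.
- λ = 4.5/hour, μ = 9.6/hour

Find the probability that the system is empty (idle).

ρ = λ/μ = 4.5/9.6 = 0.4688
P(0) = 1 - ρ = 1 - 0.4688 = 0.5312
The server is idle 53.12% of the time.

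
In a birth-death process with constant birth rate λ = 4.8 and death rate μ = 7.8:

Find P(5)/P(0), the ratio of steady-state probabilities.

For constant rates: P(n)/P(0) = (λ/μ)^n
P(5)/P(0) = (4.8/7.8)^5 = 0.61538^5 = 0.08825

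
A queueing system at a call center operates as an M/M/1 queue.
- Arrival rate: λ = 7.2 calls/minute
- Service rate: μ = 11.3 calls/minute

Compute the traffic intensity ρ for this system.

Server utilization: ρ = λ/μ
ρ = 7.2/11.3 = 0.6372
The server is busy 63.72% of the time.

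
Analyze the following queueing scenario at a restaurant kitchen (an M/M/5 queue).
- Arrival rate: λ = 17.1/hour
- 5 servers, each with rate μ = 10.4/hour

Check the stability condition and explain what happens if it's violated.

Stability requires ρ = λ/(cμ) < 1
ρ = 17.1/(5 × 10.4) = 17.1/52.00 = 0.3288
Since 0.3288 < 1, the system is STABLE.
The servers are busy 32.88% of the time.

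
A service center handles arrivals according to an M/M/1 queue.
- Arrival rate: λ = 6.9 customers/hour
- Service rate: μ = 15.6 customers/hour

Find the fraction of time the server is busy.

Server utilization: ρ = λ/μ
ρ = 6.9/15.6 = 0.4423
The server is busy 44.23% of the time.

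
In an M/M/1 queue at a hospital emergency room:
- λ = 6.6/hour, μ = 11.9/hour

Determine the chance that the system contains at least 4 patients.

ρ = λ/μ = 6.6/11.9 = 0.55462
P(N ≥ n) = ρⁿ
P(N ≥ 4) = 0.55462^4
P(N ≥ 4) = 0.09462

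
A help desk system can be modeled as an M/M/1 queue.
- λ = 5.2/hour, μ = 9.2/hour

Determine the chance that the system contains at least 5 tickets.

ρ = λ/μ = 5.2/9.2 = 0.56522
P(N ≥ n) = ρⁿ
P(N ≥ 5) = 0.56522^5
P(N ≥ 5) = 0.05769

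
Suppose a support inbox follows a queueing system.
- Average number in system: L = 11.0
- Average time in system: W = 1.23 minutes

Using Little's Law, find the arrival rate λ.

Little's Law: L = λW, so λ = L/W
λ = 11.0/1.23 = 8.9431 emails/minute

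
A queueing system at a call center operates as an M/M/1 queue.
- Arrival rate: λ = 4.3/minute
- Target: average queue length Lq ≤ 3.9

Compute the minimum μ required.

For M/M/1: Lq = λ²/(μ(μ-λ))
Need Lq ≤ 3.9, i.e. μ(μ-λ) ≥ λ²/3.9
μ² - 4.3μ - 18.49/3.9 ≥ 0  →  μ² - 4.3μ - 4.74103 ≥ 0
Quadratic formula (positive root): μ = [λ + √(λ² + 4×4.74103)]/2
Discriminant: 18.49 + 4×4.74103 = 37.4541, √37.4541 = 6.1200
μ ≥ (4.3 + 6.1200)/2 = 5.2100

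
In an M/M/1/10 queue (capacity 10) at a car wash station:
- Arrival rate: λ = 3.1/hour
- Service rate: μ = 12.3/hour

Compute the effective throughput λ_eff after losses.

ρ = λ/μ = 3.1/12.3 = 0.252033
P₀ = (1-ρ)/(1-ρ^(K+1)) = (1-0.252033)/(1-0.252033^11) = 0.7480/1.0000 = 0.7480
P_K = P₀×ρ^K = 0.74797 × 0.252033^10 = 0.74797 × 0.0000010341 = 7.735e-07
λ_eff = λ(1-P_K) = 3.1 × (1 - 7.735e-07) = 3.1 × 1.0000 = 3.1000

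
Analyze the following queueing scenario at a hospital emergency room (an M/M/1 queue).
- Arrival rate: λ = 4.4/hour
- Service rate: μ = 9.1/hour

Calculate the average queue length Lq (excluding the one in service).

ρ = λ/μ = 4.4/9.1 = 0.4835
For M/M/1: Lq = λ²/(μ(μ-λ))
Lq = 19.36/(9.1 × 4.70)
Lq = 0.4527 patients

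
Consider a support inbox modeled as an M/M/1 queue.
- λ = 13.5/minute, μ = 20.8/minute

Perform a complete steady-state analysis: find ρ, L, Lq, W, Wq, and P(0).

Step 1: ρ = λ/μ = 13.5/20.8 = 0.6490
Step 2: L = λ/(μ-λ) = 13.5/7.30 = 1.8493
Step 3: Lq = λ²/(μ(μ-λ)) = 182.25/(20.8×7.30) = 1.2003
Step 4: W = 1/(μ-λ) = 1/7.30 = 0.136986
Step 5: Wq = λ/(μ(μ-λ)) = 13.5/(20.8×7.30) = 0.08891
Step 6: P(0) = 1-ρ = 0.3510
Verify: L = λW = 13.5×0.136986 = 1.8493 ✔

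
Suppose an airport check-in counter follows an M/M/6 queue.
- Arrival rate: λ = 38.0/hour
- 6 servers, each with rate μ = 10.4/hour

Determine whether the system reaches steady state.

Stability requires ρ = λ/(cμ) < 1
ρ = 38.0/(6 × 10.4) = 38.0/62.40 = 0.6090
Since 0.6090 < 1, the system is STABLE.
The servers are busy 60.90% of the time.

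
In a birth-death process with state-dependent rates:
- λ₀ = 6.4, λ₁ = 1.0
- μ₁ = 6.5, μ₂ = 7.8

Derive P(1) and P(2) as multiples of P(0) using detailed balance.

Balance equations:
State 0: λ₀P₀ = μ₁P₁ → P₁ = (λ₀/μ₁)P₀ = (6.4/6.5)P₀ = 0.9846P₀
State 1: P₂ = (λ₀λ₁)/(μ₁μ₂)P₀ = (6.4×1.0)/(6.5×7.8)P₀ = 0.1262P₀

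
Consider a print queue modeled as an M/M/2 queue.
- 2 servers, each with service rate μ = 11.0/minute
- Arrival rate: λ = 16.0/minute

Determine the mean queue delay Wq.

Traffic intensity: ρ = λ/(cμ) = 16.0/(2×11.0) = 0.7273
Since ρ = 0.7273 < 1, system is stable.
Offered load a = λ/μ = cρ = 16.0/11.0 = 1.4545
P₀ = [ Σₙ₌₀^1 aⁿ/n! + a^2/(2!(1-ρ)) ]⁻¹
Σ = a^0/0! + a^1/1! = 1.0000 + 1.4545 = 2.4545
a^2/(2!(1-ρ)) = 2.11570/(2 × 0.272727) = 3.8788
P₀ = 1/(2.4545 + 3.8788) = 0.1579
Lq = P₀·a^2·ρ / (2!(1-ρ)²) = 0.157895 × 2.11570 × 0.727273 / (2 × 0.0743802) = 1.6332
Wq = Lq/λ = 1.6332/16.0 = 0.1021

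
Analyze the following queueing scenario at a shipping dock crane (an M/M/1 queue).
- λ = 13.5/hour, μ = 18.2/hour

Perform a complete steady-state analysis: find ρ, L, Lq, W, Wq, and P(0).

Step 1: ρ = λ/μ = 13.5/18.2 = 0.7418
Step 2: L = λ/(μ-λ) = 13.5/4.70 = 2.8723
Step 3: Lq = λ²/(μ(μ-λ)) = 182.25/(18.2×4.70) = 2.1306
Step 4: W = 1/(μ-λ) = 1/4.70 = 0.212766
Step 5: Wq = λ/(μ(μ-λ)) = 13.5/(18.2×4.70) = 0.1578
Step 6: P(0) = 1-ρ = 0.2582
Verify: L = λW = 13.5×0.212766 = 2.8723 ✔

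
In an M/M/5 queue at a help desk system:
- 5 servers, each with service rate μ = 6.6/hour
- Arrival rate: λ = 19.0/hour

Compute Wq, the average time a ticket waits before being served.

Traffic intensity: ρ = λ/(cμ) = 19.0/(5×6.6) = 0.5758
Since ρ = 0.5758 < 1, system is stable.
Offered load a = λ/μ = cρ = 19.0/6.6 = 2.8788
P₀ = [ Σₙ₌₀^4 aⁿ/n! + a^5/(5!(1-ρ)) ]⁻¹
Σ = a^0/0! + a^1/1! + a^2/2! + a^3/3! + a^4/4! = 1.0000 + 2.8788 + 4.1437 + 3.9763 + 2.8617 = 14.8605
a^5/(5!(1-ρ)) = 197.7190/(120 × 0.42424) = 3.8838
P₀ = 1/(14.8605 + 3.8838) = 0.05335
Lq = P₀·a^5·ρ / (5!(1-ρ)²) = 0.05335 × 197.7190 × 0.5758 / (120 × 0.1800) = 0.2812
Wq = Lq/λ = 0.2812/19.0 = 0.01480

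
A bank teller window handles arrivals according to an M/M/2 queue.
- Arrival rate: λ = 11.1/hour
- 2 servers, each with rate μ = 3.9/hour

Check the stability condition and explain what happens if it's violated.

Stability requires ρ = λ/(cμ) < 1
ρ = 11.1/(2 × 3.9) = 11.1/7.80 = 1.4231
Since 1.4231 ≥ 1, the system is UNSTABLE.
Need c > λ/μ = 11.1/3.9 = 2.85.
Minimum servers needed: c = 3.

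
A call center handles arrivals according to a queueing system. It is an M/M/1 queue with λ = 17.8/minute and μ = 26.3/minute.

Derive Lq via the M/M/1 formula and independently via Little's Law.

Method 1 (direct): Lq = λ²/(μ(μ-λ)) = 316.84/(26.3 × 8.50) = 1.4173

Method 2 (Little's Law):
W = 1/(μ-λ) = 1/8.50 = 0.117647
Wq = W - 1/μ = 0.117647 - 0.0380228 = 0.079624
Lq = λWq = 17.8 × 0.079624 = 1.4173 ✔ (matches Method 1)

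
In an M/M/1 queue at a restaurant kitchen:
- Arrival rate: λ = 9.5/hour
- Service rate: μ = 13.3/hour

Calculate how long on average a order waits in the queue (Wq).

First, compute utilization: ρ = λ/μ = 9.5/13.3 = 0.7143
For M/M/1: Wq = λ/(μ(μ-λ))
Wq = 9.5/(13.3 × (13.3-9.5))
Wq = 9.5/(13.3 × 3.80)
Wq = 0.1880 hours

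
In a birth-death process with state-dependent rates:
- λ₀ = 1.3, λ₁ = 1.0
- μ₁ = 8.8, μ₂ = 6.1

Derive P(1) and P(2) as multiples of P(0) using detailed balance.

Balance equations:
State 0: λ₀P₀ = μ₁P₁ → P₁ = (λ₀/μ₁)P₀ = (1.3/8.8)P₀ = 0.1477P₀
State 1: P₂ = (λ₀λ₁)/(μ₁μ₂)P₀ = (1.3×1.0)/(8.8×6.1)P₀ = 0.02422P₀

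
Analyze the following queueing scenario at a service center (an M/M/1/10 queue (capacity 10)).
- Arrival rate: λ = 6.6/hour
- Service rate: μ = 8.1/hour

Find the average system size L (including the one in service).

ρ = λ/μ = 6.6/8.1 = 0.814815
P₀ = (1-ρ)/(1-ρ^(K+1)) = (1-0.814815)/(1-0.814815^11) = 0.18519/0.89489 = 0.2069
P_K = P₀×ρ^K = 0.2069 × 0.814815^10 = 0.2069 × 0.1290 = 0.02669
L = ρ[1 - (K+1)ρ^K + Kρ^(K+1)] / [(1-ρ)(1-ρ^(K+1))]
L = 0.814815 × (1 - 11×0.129000 + 10×0.105111) / ((1 - 0.814815) × (1 - 0.105111)) = 3.1080 customers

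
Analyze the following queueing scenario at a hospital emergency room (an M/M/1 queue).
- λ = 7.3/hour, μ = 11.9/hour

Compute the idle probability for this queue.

ρ = λ/μ = 7.3/11.9 = 0.6134
P(0) = 1 - ρ = 1 - 0.6134 = 0.3866
The server is idle 38.66% of the time.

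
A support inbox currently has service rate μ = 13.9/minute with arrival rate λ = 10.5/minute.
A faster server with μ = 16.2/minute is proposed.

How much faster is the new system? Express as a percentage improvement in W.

System 1: ρ₁ = 10.5/13.9 = 0.7554, W₁ = 1/(13.9-10.5) = 0.29412
System 2: ρ₂ = 10.5/16.2 = 0.6481, W₂ = 1/(16.2-10.5) = 0.17544
Improvement: (W₁-W₂)/W₁ = (0.29412-0.17544)/0.29412 = 40.35%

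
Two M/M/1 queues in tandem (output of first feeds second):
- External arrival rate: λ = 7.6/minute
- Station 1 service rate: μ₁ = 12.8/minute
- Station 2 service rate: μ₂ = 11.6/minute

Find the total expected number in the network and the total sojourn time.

By Jackson's theorem, each station behaves as independent M/M/1.
Station 1: ρ₁ = 7.6/12.8 = 0.5937, L₁ = ρ₁/(1-ρ₁) = λ/(μ₁-λ) = 7.6/5.20 = 1.4615
Station 2: ρ₂ = 7.6/11.6 = 0.6552, L₂ = ρ₂/(1-ρ₂) = λ/(μ₂-λ) = 7.6/4.00 = 1.9000
Total: L = L₁ + L₂ = 1.4615 + 1.9000 = 3.3615
W = L/λ = 3.3615/7.6 = 0.4423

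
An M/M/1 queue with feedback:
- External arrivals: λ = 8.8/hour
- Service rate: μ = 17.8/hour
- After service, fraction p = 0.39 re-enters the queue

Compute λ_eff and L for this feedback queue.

Effective arrival rate: λ_eff = λ/(1-p) = 8.8/(1-0.39) = 8.8/0.61 = 14.42623
ρ = λ_eff/μ = 14.42623/17.8 = 0.810462
L = ρ/(1-ρ) = 0.810462/(1-0.810462) = 4.2760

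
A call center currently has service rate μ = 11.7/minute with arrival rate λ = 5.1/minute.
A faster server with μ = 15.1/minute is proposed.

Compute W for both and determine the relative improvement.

System 1: ρ₁ = 5.1/11.7 = 0.4359, W₁ = 1/(11.7-5.1) = 0.15152
System 2: ρ₂ = 5.1/15.1 = 0.3377, W₂ = 1/(15.1-5.1) = 0.10000
Improvement: (W₁-W₂)/W₁ = (0.15152-0.10000)/0.15152 = 34.00%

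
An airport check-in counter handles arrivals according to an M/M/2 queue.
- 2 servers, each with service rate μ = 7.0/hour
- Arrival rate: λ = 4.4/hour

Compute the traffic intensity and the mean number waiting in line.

Traffic intensity: ρ = λ/(cμ) = 4.4/(2×7.0) = 0.3143
Since ρ = 0.3143 < 1, system is stable.
Offered load a = λ/μ = cρ = 4.4/7.0 = 0.6286
P₀ = [ Σₙ₌₀^1 aⁿ/n! + a^2/(2!(1-ρ)) ]⁻¹
Σ = a^0/0! + a^1/1! = 1.0000 + 0.6286 = 1.6286
a^2/(2!(1-ρ)) = 0.3951/(2 × 0.6857) = 0.2881
P₀ = 1/(1.6286 + 0.2881) = 0.5217
Lq = P₀·a^2·ρ / (2!(1-ρ)²) = 0.5217 × 0.3951 × 0.3143 / (2 × 0.4702) = 0.06889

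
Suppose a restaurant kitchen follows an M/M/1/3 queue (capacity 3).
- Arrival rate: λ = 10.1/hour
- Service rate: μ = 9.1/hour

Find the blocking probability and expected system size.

ρ = λ/μ = 10.1/9.1 = 1.1099
P₀ = (1-ρ)/(1-ρ^(K+1)) = (1-1.1099)/(1-1.1099^4) = -0.1099/-0.5175 = 0.2124
P_K = P₀×ρ^K = 0.212358 × 1.1099^3 = 0.212358 × 1.36726 = 0.2903
Blocking probability P_3 = 0.2903 (29.03%)
L = ρ[1 - (K+1)ρ^K + Kρ^(K+1)] / [(1-ρ)(1-ρ^(K+1))]
L = 1.1099 × (1 - 4×1.36726 + 3×1.51752) / ((1 - 1.1099) × (1 - 1.51752)) = 1.6299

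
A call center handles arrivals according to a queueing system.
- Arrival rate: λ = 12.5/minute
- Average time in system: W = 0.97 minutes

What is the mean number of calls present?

Little's Law: L = λW
L = 12.5 × 0.97 = 12.1250 calls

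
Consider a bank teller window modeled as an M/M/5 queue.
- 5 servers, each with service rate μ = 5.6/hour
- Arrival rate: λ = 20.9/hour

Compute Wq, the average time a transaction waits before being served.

Traffic intensity: ρ = λ/(cμ) = 20.9/(5×5.6) = 0.7464
Since ρ = 0.7464 < 1, system is stable.
Offered load a = λ/μ = cρ = 20.9/5.6 = 3.7321
P₀ = [ Σₙ₌₀^4 aⁿ/n! + a^5/(5!(1-ρ)) ]⁻¹
Σ = a^0/0! + a^1/1! + a^2/2! + a^3/3! + a^4/4! = 1.00000 + 3.73214 + 6.96445 + 8.66410 + 8.08392 = 28.4446
a^5/(5!(1-ρ)) = 724.0879/(120 × 0.2535714) = 23.7963
P₀ = 1/(28.4446 + 23.7963) = 0.01914
Lq = P₀·a^5·ρ / (5!(1-ρ)²) = 0.019142 × 724.0879 × 0.74643 / (120 × 0.064298) = 1.3409
Wq = Lq/λ = 1.3409/20.9 = 0.06416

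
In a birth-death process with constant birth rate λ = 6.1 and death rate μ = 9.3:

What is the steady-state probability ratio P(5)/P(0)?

For constant rates: P(n)/P(0) = (λ/μ)^n
P(5)/P(0) = (6.1/9.3)^5 = 0.6559^5 = 0.1214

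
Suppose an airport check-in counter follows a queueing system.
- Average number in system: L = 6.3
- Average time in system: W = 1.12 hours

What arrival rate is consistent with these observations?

Little's Law: L = λW, so λ = L/W
λ = 6.3/1.12 = 5.6250 passengers/hour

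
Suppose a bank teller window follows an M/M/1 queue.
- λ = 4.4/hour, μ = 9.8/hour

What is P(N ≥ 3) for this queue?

ρ = λ/μ = 4.4/9.8 = 0.44898
P(N ≥ n) = ρⁿ
P(N ≥ 3) = 0.44898^3
P(N ≥ 3) = 0.09051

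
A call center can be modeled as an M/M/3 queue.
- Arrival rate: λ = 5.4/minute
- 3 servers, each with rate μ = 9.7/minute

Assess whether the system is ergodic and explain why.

Stability requires ρ = λ/(cμ) < 1
ρ = 5.4/(3 × 9.7) = 5.4/29.10 = 0.1856
Since 0.1856 < 1, the system is STABLE.
The servers are busy 18.56% of the time.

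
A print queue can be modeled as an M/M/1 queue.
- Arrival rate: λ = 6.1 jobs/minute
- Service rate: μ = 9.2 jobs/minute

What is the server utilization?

Server utilization: ρ = λ/μ
ρ = 6.1/9.2 = 0.6630
The server is busy 66.30% of the time.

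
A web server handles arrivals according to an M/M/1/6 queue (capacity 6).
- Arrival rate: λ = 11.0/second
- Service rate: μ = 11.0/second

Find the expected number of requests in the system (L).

ρ = λ/μ = 11.0/11.0 = 1 exactly.
With ρ = 1 the usual (1-ρ)/(1-ρ^(K+1)) form is 0/0; instead every state 0..K is equally likely.
P₀ = 1/(K+1) = 1/7 = 0.1429
P_K = P₀×ρ^K = P₀ = 0.1429
L = K/2 = 6/2 = 3.0000 requests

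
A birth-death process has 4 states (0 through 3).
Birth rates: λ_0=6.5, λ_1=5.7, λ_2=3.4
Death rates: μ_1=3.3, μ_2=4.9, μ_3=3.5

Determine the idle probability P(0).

Ratios P(n)/P(0) = (λ₀···λₙ₋₁)/(μ₁···μₙ):
P(1)/P(0) = (6.5)/(3.3) = 1.9697
P(2)/P(0) = (6.5×5.7)/(3.3×4.9) = 2.2913
P(3)/P(0) = (6.5×5.7×3.4)/(3.3×4.9×3.5) = 2.2258

Normalization: ∑ P(n) = 1
P(0) × (1.0000 + 1.9697 + 2.2913 + 2.2258) = 1
P(0) × 7.4868 = 1
P(0) = 1/7.4868 = 0.1336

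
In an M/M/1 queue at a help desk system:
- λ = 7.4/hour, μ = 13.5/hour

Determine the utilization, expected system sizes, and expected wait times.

Step 1: ρ = λ/μ = 7.4/13.5 = 0.5481
Step 2: L = λ/(μ-λ) = 7.4/6.10 = 1.2131
Step 3: Lq = λ²/(μ(μ-λ)) = 54.76/(13.5×6.10) = 0.6650
Step 4: W = 1/(μ-λ) = 1/6.10 = 0.16393
Step 5: Wq = λ/(μ(μ-λ)) = 7.4/(13.5×6.10) = 0.08986
Step 6: P(0) = 1-ρ = 0.4519
Verify: L = λW = 7.4×0.16393 = 1.2131 ✔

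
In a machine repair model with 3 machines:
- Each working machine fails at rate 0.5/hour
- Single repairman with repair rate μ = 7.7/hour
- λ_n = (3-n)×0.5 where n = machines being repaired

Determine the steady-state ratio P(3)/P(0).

P(3)/P(0) = ∏_{i=0}^{3-1} λ_i/μ_{i+1}
= (3-0)×0.5/7.7 × (3-1)×0.5/7.7 × (3-2)×0.5/7.7
= 0.001643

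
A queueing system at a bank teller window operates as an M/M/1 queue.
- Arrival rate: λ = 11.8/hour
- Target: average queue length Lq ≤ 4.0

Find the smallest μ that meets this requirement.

For M/M/1: Lq = λ²/(μ(μ-λ))
Need Lq ≤ 4.0, i.e. μ(μ-λ) ≥ λ²/4.0
μ² - 11.8μ - 139.24/4.0 ≥ 0  →  μ² - 11.8μ - 34.8100 ≥ 0
Quadratic formula (positive root): μ = [λ + √(λ² + 4×34.8100)]/2
Discriminant: 139.24 + 4×34.8100 = 278.4800, √278.4800 = 16.6877
μ ≥ (11.8 + 16.6877)/2 = 14.2439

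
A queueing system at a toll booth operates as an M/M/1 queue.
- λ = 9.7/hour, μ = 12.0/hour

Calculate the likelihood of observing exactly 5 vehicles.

ρ = λ/μ = 9.7/12.0 = 0.80833
P(n) = (1-ρ)ρⁿ
P(5) = (1-0.80833) × 0.80833^5
P(5) = 0.19167 × 0.34510
P(5) = 0.06615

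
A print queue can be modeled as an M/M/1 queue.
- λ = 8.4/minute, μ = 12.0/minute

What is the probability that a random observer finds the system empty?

ρ = λ/μ = 8.4/12.0 = 0.7000
P(0) = 1 - ρ = 1 - 0.7000 = 0.3000
The server is idle 30.00% of the time.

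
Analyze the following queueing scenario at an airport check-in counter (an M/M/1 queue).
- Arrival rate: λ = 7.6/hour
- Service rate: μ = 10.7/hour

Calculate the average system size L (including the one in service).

ρ = λ/μ = 7.6/10.7 = 0.7103
For M/M/1: L = λ/(μ-λ)
L = 7.6/(10.7-7.6) = 7.6/3.10
L = 2.4516 passengers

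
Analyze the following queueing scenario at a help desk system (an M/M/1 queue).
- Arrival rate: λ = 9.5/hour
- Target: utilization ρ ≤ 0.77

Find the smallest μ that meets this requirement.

ρ = λ/μ, so μ = λ/ρ
μ ≥ 9.5/0.77 = 12.3377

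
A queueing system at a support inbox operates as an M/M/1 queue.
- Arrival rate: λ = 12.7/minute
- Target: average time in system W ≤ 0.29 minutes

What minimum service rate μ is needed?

For M/M/1: W = 1/(μ-λ)
Need W ≤ 0.29, so 1/(μ-λ) ≤ 0.29
μ - λ ≥ 1/0.29 = 3.4483
μ ≥ 12.7 + 3.4483 = 16.1483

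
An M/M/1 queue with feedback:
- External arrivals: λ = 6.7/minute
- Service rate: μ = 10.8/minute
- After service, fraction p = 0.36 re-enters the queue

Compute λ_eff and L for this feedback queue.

Effective arrival rate: λ_eff = λ/(1-p) = 6.7/(1-0.36) = 6.7/0.64 = 10.46875
ρ = λ_eff/μ = 10.46875/10.8 = 0.9693287
L = ρ/(1-ρ) = 0.9693287/(1-0.9693287) = 31.6038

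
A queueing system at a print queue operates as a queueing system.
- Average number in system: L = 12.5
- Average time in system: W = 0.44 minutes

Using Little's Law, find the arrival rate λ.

Little's Law: L = λW, so λ = L/W
λ = 12.5/0.44 = 28.4091 jobs/minute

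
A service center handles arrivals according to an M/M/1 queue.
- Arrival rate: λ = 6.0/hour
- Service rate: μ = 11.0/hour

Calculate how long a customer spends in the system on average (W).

First, compute utilization: ρ = λ/μ = 6.0/11.0 = 0.5455
For M/M/1: W = 1/(μ-λ)
W = 1/(11.0-6.0) = 1/5.00
W = 0.2000 hours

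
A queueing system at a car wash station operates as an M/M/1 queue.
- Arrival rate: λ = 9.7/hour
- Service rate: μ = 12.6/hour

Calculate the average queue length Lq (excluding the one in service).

ρ = λ/μ = 9.7/12.6 = 0.7698
For M/M/1: Lq = λ²/(μ(μ-λ))
Lq = 94.09/(12.6 × 2.90)
Lq = 2.5750 cars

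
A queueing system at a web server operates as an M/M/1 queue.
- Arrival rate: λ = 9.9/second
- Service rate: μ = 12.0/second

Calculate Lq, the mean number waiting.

ρ = λ/μ = 9.9/12.0 = 0.8250
For M/M/1: Lq = λ²/(μ(μ-λ))
Lq = 98.01/(12.0 × 2.10)
Lq = 3.8893 requests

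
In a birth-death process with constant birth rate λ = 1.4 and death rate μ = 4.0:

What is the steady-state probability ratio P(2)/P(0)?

For constant rates: P(n)/P(0) = (λ/μ)^n
P(2)/P(0) = (1.4/4.0)^2 = 0.3500^2 = 0.1225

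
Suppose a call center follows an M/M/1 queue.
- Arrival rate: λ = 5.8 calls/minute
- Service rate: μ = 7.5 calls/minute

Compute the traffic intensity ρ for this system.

Server utilization: ρ = λ/μ
ρ = 5.8/7.5 = 0.7733
The server is busy 77.33% of the time.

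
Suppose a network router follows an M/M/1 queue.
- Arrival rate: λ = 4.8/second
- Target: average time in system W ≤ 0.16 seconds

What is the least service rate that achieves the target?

For M/M/1: W = 1/(μ-λ)
Need W ≤ 0.16, so 1/(μ-λ) ≤ 0.16
μ - λ ≥ 1/0.16 = 6.2500
μ ≥ 4.8 + 6.2500 = 11.0500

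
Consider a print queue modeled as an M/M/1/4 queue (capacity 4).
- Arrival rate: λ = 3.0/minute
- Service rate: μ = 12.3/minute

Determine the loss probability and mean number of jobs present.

ρ = λ/μ = 3.0/12.3 = 0.2439
P₀ = (1-ρ)/(1-ρ^(K+1)) = (1-0.2439)/(1-0.2439^5) = 0.7561/0.9991 = 0.7568
P_K = P₀×ρ^K = 0.7568 × 0.2439^4 = 0.7568 × 0.003539 = 0.002678
Blocking probability P_4 = 0.002678 (0.27%)
L = ρ[1 - (K+1)ρ^K + Kρ^(K+1)] / [(1-ρ)(1-ρ^(K+1))]
L = 0.2439 × (1 - 5×0.003539 + 4×0.0008631) / ((1 - 0.2439) × (1 - 0.0008631)) = 0.3183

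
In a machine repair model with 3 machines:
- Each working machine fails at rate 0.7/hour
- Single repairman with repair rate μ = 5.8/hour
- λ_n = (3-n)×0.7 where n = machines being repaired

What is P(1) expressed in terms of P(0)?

P(1)/P(0) = ∏_{i=0}^{1-1} λ_i/μ_{i+1}
= (3-0)×0.7/5.8
= 0.3621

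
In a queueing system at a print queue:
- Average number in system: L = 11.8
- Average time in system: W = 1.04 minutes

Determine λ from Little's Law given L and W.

Little's Law: L = λW, so λ = L/W
λ = 11.8/1.04 = 11.3462 jobs/minute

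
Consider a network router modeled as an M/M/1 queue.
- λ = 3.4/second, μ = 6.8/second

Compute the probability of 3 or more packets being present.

ρ = λ/μ = 3.4/6.8 = 0.5000
P(N ≥ n) = ρⁿ
P(N ≥ 3) = 0.5000^3
P(N ≥ 3) = 0.1250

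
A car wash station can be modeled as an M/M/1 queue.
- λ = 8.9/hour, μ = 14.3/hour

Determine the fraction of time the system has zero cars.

ρ = λ/μ = 8.9/14.3 = 0.6224
P(0) = 1 - ρ = 1 - 0.6224 = 0.3776
The server is idle 37.76% of the time.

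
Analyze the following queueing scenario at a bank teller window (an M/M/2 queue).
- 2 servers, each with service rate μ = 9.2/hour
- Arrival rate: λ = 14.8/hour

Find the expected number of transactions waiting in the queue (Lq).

Traffic intensity: ρ = λ/(cμ) = 14.8/(2×9.2) = 0.8043
Since ρ = 0.8043 < 1, system is stable.
Offered load a = λ/μ = cρ = 14.8/9.2 = 1.6087
P₀ = [ Σₙ₌₀^1 aⁿ/n! + a^2/(2!(1-ρ)) ]⁻¹
Σ = a^0/0! + a^1/1! = 1.0000 + 1.6087 = 2.6087
a^2/(2!(1-ρ)) = 2.58790/(2 × 0.195652) = 6.6135
P₀ = 1/(2.6087 + 6.6135) = 0.1084
Lq = P₀·a^2·ρ / (2!(1-ρ)²) = 0.108434 × 2.58790 × 0.804348 / (2 × 0.0382798) = 2.9482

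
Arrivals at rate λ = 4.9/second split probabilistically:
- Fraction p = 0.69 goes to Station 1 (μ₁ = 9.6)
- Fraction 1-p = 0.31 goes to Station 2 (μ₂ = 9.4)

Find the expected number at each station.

Effective rates: λ₁ = 4.9×0.69 = 3.381, λ₂ = 4.9×0.31 = 1.519
Station 1: ρ₁ = 3.381/9.6 = 0.3522, L₁ = ρ₁/(1-ρ₁) = 0.3522/(1-0.3522) = 0.5437
Station 2: ρ₂ = 1.519/9.4 = 0.1616, L₂ = ρ₂/(1-ρ₂) = 0.1616/(1-0.1616) = 0.1927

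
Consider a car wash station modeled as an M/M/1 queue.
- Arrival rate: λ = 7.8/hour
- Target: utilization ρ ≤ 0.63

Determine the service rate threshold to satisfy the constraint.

ρ = λ/μ, so μ = λ/ρ
μ ≥ 7.8/0.63 = 12.3810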